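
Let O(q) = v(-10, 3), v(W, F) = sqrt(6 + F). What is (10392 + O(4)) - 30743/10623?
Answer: 110395342/10623 ≈ 10392.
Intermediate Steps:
O(q) = 3 (O(q) = sqrt(6 + 3) = sqrt(9) = 3)
(10392 + O(4)) - 30743/10623 = (10392 + 3) - 30743/10623 = 10395 - 30743*1/10623 = 10395 - 30743/10623 = 110395342/10623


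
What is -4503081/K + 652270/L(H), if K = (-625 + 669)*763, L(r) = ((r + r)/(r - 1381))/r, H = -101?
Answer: -1475129887011/3052 ≈ -4.8333e+8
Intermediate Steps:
L(r) = 2/(-1381 + r) (L(r) = ((2*r)/(-1381 + r))/r = (2*r/(-1381 + r))/r = 2/(-1381 + r))
K = 33572 (K = 44*763 = 33572)
-4503081/K + 652270/L(H) = -4503081/33572 + 652270/((2/(-1381 - 101))) = -4503081*1/33572 + 652270/((2/(-1482))) = -409371/3052 + 652270/((2*(-1/1482))) = -409371/3052 + 652270/(-1/741) = -409371/3052 + 652270*(-741) = -409371/3052 - 483332070 = -1475129887011/3052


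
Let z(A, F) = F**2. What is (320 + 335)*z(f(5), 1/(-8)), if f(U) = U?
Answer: 655/64 ≈ 10.234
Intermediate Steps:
(320 + 335)*z(f(5), 1/(-8)) = (320 + 335)*(1/(-8))**2 = 655*(-1/8)**2 = 655*(1/64) = 655/64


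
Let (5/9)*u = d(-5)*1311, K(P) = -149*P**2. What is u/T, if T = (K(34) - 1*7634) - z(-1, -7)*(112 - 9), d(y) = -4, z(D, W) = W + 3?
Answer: 7866/149555 ≈ 0.052596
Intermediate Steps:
z(D, W) = 3 + W
u = -47196/5 (u = 9*(-4*1311)/5 = (9/5)*(-5244) = -47196/5 ≈ -9439.2)
T = -179466 (T = (-149*34**2 - 1*7634) - (3 - 7)*(112 - 9) = (-149*1156 - 7634) - (-4)*103 = (-172244 - 7634) - 1*(-412) = -179878 + 412 = -179466)
u/T = -47196/5/(-179466) = -47196/5*(-1/179466) = 7866/149555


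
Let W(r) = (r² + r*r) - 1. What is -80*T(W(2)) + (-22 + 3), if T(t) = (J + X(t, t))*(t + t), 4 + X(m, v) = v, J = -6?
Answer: 3341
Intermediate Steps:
W(r) = -1 + 2*r² (W(r) = (r² + r²) - 1 = 2*r² - 1 = -1 + 2*r²)
X(m, v) = -4 + v
T(t) = 2*t*(-10 + t) (T(t) = (-6 + (-4 + t))*(t + t) = (-10 + t)*(2*t) = 2*t*(-10 + t))
-80*T(W(2)) + (-22 + 3) = -160*(-1 + 2*2²)*(-10 + (-1 + 2*2²)) + (-22 + 3) = -160*(-1 + 2*4)*(-10 + (-1 + 2*4)) - 19 = -160*(-1 + 8)*(-10 + (-1 + 8)) - 19 = -160*7*(-10 + 7) - 19 = -160*7*(-3) - 19 = -80*(-42) - 19 = 3360 - 19 = 3341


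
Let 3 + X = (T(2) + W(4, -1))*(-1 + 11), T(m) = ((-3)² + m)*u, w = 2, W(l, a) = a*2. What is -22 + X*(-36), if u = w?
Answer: -7114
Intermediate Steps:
W(l, a) = 2*a
u = 2
T(m) = 18 + 2*m (T(m) = ((-3)² + m)*2 = (9 + m)*2 = 18 + 2*m)
X = 197 (X = -3 + ((18 + 2*2) + 2*(-1))*(-1 + 11) = -3 + ((18 + 4) - 2)*10 = -3 + (22 - 2)*10 = -3 + 20*10 = -3 + 200 = 197)
-22 + X*(-36) = -22 + 197*(-36) = -22 - 7092 = -7114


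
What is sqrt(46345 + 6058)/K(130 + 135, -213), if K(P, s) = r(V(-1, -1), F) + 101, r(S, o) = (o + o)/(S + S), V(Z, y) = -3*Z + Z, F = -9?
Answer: 2*sqrt(52403)/193 ≈ 2.3722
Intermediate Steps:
V(Z, y) = -2*Z
r(S, o) = o/S (r(S, o) = (2*o)/((2*S)) = (2*o)*(1/(2*S)) = o/S)
K(P, s) = 193/2 (K(P, s) = -9/((-2*(-1))) + 101 = -9/2 + 101 = 193/2)
sqrt(46345 + 6058)/K(130 + 135, -213) = sqrt(46345 + 6058)/(193/2) = sqrt(52403)*(2/193) = 2*sqrt(52403)/193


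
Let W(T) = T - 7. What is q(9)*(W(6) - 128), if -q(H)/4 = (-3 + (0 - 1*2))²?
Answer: 12900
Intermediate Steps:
W(T) = -7 + T
q(H) = -100 (q(H) = -4*(-3 + (0 - 1*2))² = -4*(-3 + (0 - 2))² = -4*(-3 - 2)² = -4*(-5)² = -4*25 = -100)
q(9)*(W(6) - 128) = -100*((-7 + 6) - 128) = -100*(-1 - 128) = -100*(-129) = 12900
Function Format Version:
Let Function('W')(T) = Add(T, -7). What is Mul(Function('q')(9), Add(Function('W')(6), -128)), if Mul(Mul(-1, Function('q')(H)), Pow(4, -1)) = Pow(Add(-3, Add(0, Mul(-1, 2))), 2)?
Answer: 12900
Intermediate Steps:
Function('W')(T) = Add(-7, T)
Function('q')(H) = -100 (Function('q')(H) = Mul(-4, Pow(Add(-3, Add(0, Mul(-1, 2))), 2)) = Mul(-4, Pow(Add(-3, Add(0, -2)), 2)) = Mul(-4, Pow(Add(-3, -2), 2)) = Mul(-4, Pow(-5, 2)) = Mul(-4, 25) = -100)
Mul(Function('q')(9), Add(Function('W')(6), -128)) = Mul(-100, Add(Add(-7, 6), -128)) = Mul(-100, Add(-1, -128)) = Mul(-100, -129) = 12900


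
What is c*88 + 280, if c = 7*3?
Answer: 2128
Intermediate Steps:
c = 21
c*88 + 280 = 21*88 + 280 = 1848 + 280 = 2128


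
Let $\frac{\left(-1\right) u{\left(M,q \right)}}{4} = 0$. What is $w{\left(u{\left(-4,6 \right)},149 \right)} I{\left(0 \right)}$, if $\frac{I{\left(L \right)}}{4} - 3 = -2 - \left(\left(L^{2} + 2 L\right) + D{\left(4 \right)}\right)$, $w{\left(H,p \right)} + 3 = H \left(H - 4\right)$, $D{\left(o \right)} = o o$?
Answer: $180$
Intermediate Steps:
$D{\left(o \right)} = o^{2}$
$u{\left(M,q \right)} = 0$ ($u{\left(M,q \right)} = \left(-4\right) 0 = 0$)
$w{\left(H,p \right)} = -3 + H \left(-4 + H\right)$ ($w{\left(H,p \right)} = -3 + H \left(H - 4\right) = -3 + H \left(-4 + H\right)$)
$I{\left(L \right)} = -60 - 8 L - 4 L^{2}$ ($I{\left(L \right)} = 12 + 4 \left(-2 - \left(\left(L^{2} + 2 L\right) + 4^{2}\right)\right) = 12 + 4 \left(-2 - \left(\left(L^{2} + 2 L\right) + 16\right)\right) = 12 + 4 \left(-2 - \left(16 + L^{2} + 2 L\right)\right) = 12 + 4 \left(-18 - L^{2} - 2 L\right) = 12 - \left(72 + 4 L^{2} + 8 L\right) = -60 - 8 L - 4 L^{2}$)
$w{\left(u{\left(-4,6 \right)},149 \right)} I{\left(0 \right)} = \left(-3 + 0^{2} - 0\right) \left(-60 - 0 - 4 \cdot 0^{2}\right) = \left(-3 + 0 + 0\right) \left(-60 + 0 - 0\right) = - 3 \left(-60 + 0 + 0\right) = \left(-3\right) \left(-60\right) = 180$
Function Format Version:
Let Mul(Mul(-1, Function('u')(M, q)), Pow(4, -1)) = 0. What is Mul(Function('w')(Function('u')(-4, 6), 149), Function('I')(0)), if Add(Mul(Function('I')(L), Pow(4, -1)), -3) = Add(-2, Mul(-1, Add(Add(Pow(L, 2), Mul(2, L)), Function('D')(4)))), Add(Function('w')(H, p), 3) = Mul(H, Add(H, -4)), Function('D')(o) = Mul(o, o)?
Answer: 180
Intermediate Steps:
Function('D')(o) = Pow(o, 2)
Function('u')(M, q) = 0 (Function('u')(M, q) = Mul(-4, 0) = 0)
Function('w')(H, p) = Add(-3, Mul(H, Add(-4, H))) (Function('w')(H, p) = Add(-3, Mul(H, Add(H, -4))) = Add(-3, Mul(H, Add(-4, H))))
Function('I')(L) = Add(-60, Mul(-8, L), Mul(-4, Pow(L, 2))) (Function('I')(L) = Add(12, Mul(4, Add(-2, Mul(-1, Add(Add(Pow(L, 2), Mul(2, L)), Pow(4, 2)))))) = Add(12, Mul(4, Add(-2, Mul(-1, Add(Add(Pow(L, 2), Mul(2, L)), 16))))) = Add(12, Mul(4, Add(-2, Mul(-1, Add(16, Pow(L, 2), Mul(2, L)))))) = Add(12, Mul(4, Add(-2, Add(-16, Mul(-1, Pow(L, 2)), Mul(-2, L))))) = Add(12, Mul(4, Add(-18, Mul(-1, Pow(L, 2)), Mul(-2, L)))) = Add(12, Add(-72, Mul(-8, L), Mul(-4, Pow(L, 2)))) = Add(-60, Mul(-8, L), Mul(-4, Pow(L, 2))))
Mul(Function('w')(Function('u')(-4, 6), 149), Function('I')(0)) = Mul(Add(-3, Pow(0, 2), Mul(-4, 0)), Add(-60, Mul(-8, 0), Mul(-4, Pow(0, 2)))) = Mul(Add(-3, 0, 0), Add(-60, 0, Mul(-4, 0))) = Mul(-3, Add(-60, 0, 0)) = Mul(-3, -60) = 180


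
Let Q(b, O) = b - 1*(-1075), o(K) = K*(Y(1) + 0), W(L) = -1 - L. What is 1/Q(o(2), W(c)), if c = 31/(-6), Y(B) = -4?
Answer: 1/1067 ≈ 0.00093721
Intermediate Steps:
c = -31/6 (c = 31*(-⅙) = -31/6 ≈ -5.1667)
o(K) = -4*K (o(K) = K*(-4 + 0) = K*(-4) = -4*K)
Q(b, O) = 1075 + b (Q(b, O) = b + 1075 = 1075 + b)
1/Q(o(2), W(c)) = 1/(1075 - 4*2) = 1/(1075 - 8) = 1/1067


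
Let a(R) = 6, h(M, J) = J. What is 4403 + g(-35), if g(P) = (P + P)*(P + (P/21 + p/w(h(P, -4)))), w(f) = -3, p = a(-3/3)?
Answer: 21329/3 ≈ 7109.7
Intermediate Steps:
p = 6
g(P) = 2*P*(-2 + 22*P/21) (g(P) = (P + P)*(P + (P/21 + 6/(-3))) = (2*P)*(P + (P*(1/21) + 6*(-⅓))) = (2*P)*(P + (P/21 - 2)) = (2*P)*(P + (-2 + P/21)) = (2*P)*(-2 + 22*P/21) = 2*P*(-2 + 22*P/21))
4403 + g(-35) = 4403 + (4/21)*(-35)*(-21 + 11*(-35)) = 4403 + (4/21)*(-35)*(-21 - 385) = 4403 + (4/21)*(-35)*(-406) = 4403 + 8120/3 = 21329/3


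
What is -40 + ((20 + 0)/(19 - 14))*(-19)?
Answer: -116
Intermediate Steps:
-40 + ((20 + 0)/(19 - 14))*(-19) = -40 + (20/5)*(-19) = -40 + (20*(⅕))*(-19) = -40 + 4*(-19) = -40 - 76 = -116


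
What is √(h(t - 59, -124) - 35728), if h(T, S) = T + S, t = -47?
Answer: I*√35958 ≈ 189.63*I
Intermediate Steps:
h(T, S) = S + T
√(h(t - 59, -124) - 35728) = √((-124 + (-47 - 59)) - 35728) = √((-124 - 106) - 35728) = √(-230 - 35728) = √(-35958) = I*√35958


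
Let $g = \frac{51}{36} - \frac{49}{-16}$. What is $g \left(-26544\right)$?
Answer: $-118895$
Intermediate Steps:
$g = \frac{215}{48}$ ($g = 51 \cdot \frac{1}{36} - - \frac{49}{16} = \frac{17}{12} + \frac{49}{16} = \frac{215}{48} \approx 4.4792$)
$g \left(-26544\right) = \frac{215}{48} \left(-26544\right) = -118895$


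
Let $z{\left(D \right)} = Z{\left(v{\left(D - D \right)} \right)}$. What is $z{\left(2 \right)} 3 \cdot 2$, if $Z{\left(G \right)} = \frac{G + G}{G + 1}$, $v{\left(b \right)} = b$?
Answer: $0$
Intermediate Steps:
$Z{\left(G \right)} = \frac{2 G}{1 + G}$
$z{\left(D \right)} = 0$ ($z{\left(D \right)} = \frac{2 \left(D - D\right)}{1 + \left(D - D\right)} = 2 \cdot 0 \frac{1}{1 + 0} = 2 \cdot 0 \cdot 1^{-1} = 2 \cdot 0 \cdot 1 = 0$)
$z{\left(2 \right)} 3 \cdot 2 = 0 \cdot 3 \cdot 2 = 0 \cdot 2 = 0$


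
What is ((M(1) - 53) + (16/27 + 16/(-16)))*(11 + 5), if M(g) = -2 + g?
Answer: -23504/27 ≈ -870.52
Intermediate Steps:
((M(1) - 53) + (16/27 + 16/(-16)))*(11 + 5) = (((-2 + 1) - 53) + (16/27 + 16/(-16)))*(11 + 5) = ((-1 - 53) + (16*(1/27) + 16*(-1/16)))*16 = (-54 + (16/27 - 1))*16 = (-54 - 11/27)*16 = -1469/27*16 = -23504/27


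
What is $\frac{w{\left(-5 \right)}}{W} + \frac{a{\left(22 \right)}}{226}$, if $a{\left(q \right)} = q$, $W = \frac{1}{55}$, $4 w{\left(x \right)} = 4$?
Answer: $\frac{6226}{113} \approx 55.097$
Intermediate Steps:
$w{\left(x \right)} = 1$ ($w{\left(x \right)} = \frac{1}{4} \cdot 4 = 1$)
$W = \frac{1}{55} \approx 0.018182$
$\frac{w{\left(-5 \right)}}{W} + \frac{a{\left(22 \right)}}{226} = 1 \frac{1}{\frac{1}{55}} + \frac{22}{226} = 1 \cdot 55 + 22 \cdot \frac{1}{226} = 55 + \frac{11}{113} = \frac{6226}{113}$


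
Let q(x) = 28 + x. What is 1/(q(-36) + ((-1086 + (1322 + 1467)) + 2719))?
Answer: 1/4414 ≈ 0.00022655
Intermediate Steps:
1/(q(-36) + ((-1086 + (1322 + 1467)) + 2719)) = 1/((28 - 36) + ((-1086 + (1322 + 1467)) + 2719)) = 1/(-8 + ((-1086 + 2789) + 2719)) = 1/(-8 + (1703 + 2719)) = 1/(-8 + 4422) = 1/4414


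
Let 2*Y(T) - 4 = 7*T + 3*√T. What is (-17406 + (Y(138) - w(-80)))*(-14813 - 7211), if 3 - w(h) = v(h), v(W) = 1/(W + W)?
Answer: 7454686273/20 - 33036*√138 ≈ 3.7235e+8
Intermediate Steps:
v(W) = 1/(2*W)
w(h) = 3 - 1/(2*h)
Y(T) = 2 + 3*√T/2 + 7*T/2 (Y(T) = 2 + (7*T + 3*√T)/2 = 2 + (3*√T + 7*T)/2 = 2 + (3*√T/2 + 7*T/2) = 2 + 3*√T/2 + 7*T/2)
(-17406 + (Y(138) - w(-80)))*(-14813 - 7211) = (-17406 + ((2 + 3*√138/2 + (7/2)*138) - (3 - ½/(-80))))*(-14813 - 7211) = (-17406 + ((2 + 3*√138/2 + 483) - (3 - ½*(-1/80))))*(-22024) = (-17406 + ((485 + 3*√138/2) - (3 + 1/160)))*(-22024) = (-17406 + ((485 + 3*√138/2) - 1*481/160))*(-22024) = (-17406 + ((485 + 3*√138/2) - 481/160))*(-22024) = (-17406 + (77119/160 + 3*√138/2))*(-22024) = (-2707841/160 + 3*√138/2)*(-22024) = 7454686273/20 - 33036*√138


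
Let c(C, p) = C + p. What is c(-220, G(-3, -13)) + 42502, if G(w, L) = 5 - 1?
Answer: 42286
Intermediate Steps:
G(w, L) = 4
c(-220, G(-3, -13)) + 42502 = (-220 + 4) + 42502 = -216 + 42502 = 42286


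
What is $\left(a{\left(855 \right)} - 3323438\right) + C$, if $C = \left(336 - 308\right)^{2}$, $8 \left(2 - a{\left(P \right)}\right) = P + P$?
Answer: $- \frac{13291463}{4} \approx -3.3229 \cdot 10^{6}$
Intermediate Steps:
$a{\left(P \right)} = 2 - \frac{P}{4}$ ($a{\left(P \right)} = 2 - \frac{P + P}{8} = 2 - \frac{2 P}{8} = 2 - \frac{P}{4}$)
$C = 784$ ($C = 28^{2} = 784$)
$\left(a{\left(855 \right)} - 3323438\right) + C = \left(\left(2 - \frac{855}{4}\right) - 3323438\right) + 784 = \left(- \frac{847}{4} - 3323438\right) + 784 = - \frac{13294599}{4} + 784 = - \frac{13291463}{4}$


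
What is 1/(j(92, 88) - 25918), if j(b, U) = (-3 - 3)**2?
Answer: -1/25882 ≈ -3.8637e-5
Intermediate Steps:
j(b, U) = 36 (j(b, U) = (-6)**2 = 36)
1/(j(92, 88) - 25918) = 1/(36 - 25918) = 1/(-25882) = -1/25882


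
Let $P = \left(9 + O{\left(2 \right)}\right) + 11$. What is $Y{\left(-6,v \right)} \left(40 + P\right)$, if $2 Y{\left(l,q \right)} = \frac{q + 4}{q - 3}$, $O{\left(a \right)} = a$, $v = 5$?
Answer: $\frac{279}{2} \approx 139.5$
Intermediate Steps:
$Y{\left(l,q \right)} = \frac{4 + q}{2 \left(-3 + q\right)}$ ($Y{\left(l,q \right)} = \frac{\left(q + 4\right) \frac{1}{q - 3}}{2} = \frac{\left(4 + q\right) \frac{1}{-3 + q}}{2} = \frac{\frac{1}{-3 + q} \left(4 + q\right)}{2} = \frac{4 + q}{2 \left(-3 + q\right)}$)
$P = 22$ ($P = \left(9 + 2\right) + 11 = 11 + 11 = 22$)
$Y{\left(-6,v \right)} \left(40 + P\right) = \frac{4 + 5}{2 \left(-3 + 5\right)} \left(40 + 22\right) = \frac{1}{2} \cdot \frac{1}{2} \cdot 9 \cdot 62 = \frac{9}{4} \cdot 62 = \frac{279}{2}$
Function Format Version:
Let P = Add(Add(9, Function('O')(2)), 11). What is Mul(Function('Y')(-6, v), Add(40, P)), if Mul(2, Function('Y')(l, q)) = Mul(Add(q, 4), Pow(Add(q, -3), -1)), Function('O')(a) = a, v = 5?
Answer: Rational(279, 2) ≈ 139.50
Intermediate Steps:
Function('Y')(l, q) = Mul(Rational(1, 2), Pow(Add(-3, q), -1), Add(4, q)) (Function('Y')(l, q) = Mul(Rational(1, 2), Mul(Add(q, 4), Pow(Add(q, -3), -1))) = Mul(Rational(1, 2), Mul(Add(4, q), Pow(Add(-3, q), -1))) = Mul(Rational(1, 2), Mul(Pow(Add(-3, q), -1), Add(4, q))) = Mul(Rational(1, 2), Pow(Add(-3, q), -1), Add(4, q)))
P = 22 (P = Add(Add(9, 2), 11) = Add(11, 11) = 22)
Mul(Function('Y')(-6, v), Add(40, P)) = Mul(Mul(Rational(1, 2), Pow(Add(-3, 5), -1), Add(4, 5)), Add(40, 22)) = Mul(Mul(Rational(1, 2), Pow(2, -1), 9), 62) = Mul(Mul(Rational(1, 2), Rational(1, 2), 9), 62) = Mul(Rational(9, 4), 62) = Rational(279, 2)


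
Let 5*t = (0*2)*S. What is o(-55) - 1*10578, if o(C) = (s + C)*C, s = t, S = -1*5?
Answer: -7553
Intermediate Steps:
S = -5
t = 0 (t = ((0*2)*(-5))/5 = (0*(-5))/5 = (⅕)*0 = 0)
s = 0
o(C) = C² (o(C) = (0 + C)*C = C*C = C²)
o(-55) - 1*10578 = (-55)² - 1*10578 = 3025 - 10578 = -7553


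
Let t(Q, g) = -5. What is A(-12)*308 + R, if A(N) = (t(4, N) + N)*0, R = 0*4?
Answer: 0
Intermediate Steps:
R = 0
A(N) = 0 (A(N) = (-5 + N)*0 = 0)
A(-12)*308 + R = 0*308 + 0 = 0 + 0 = 0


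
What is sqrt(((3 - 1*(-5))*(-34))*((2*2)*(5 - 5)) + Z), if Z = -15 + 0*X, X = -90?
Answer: I*sqrt(15) ≈ 3.873*I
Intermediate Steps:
Z = -15 (Z = -15 + 0*(-90) = -15 + 0 = -15)
sqrt(((3 - 1*(-5))*(-34))*((2*2)*(5 - 5)) + Z) = sqrt(((3 - 1*(-5))*(-34))*((2*2)*(5 - 5)) - 15) = sqrt(((3 + 5)*(-34))*(4*0) - 15) = sqrt((8*(-34))*0 - 15) = sqrt(-272*0 - 15) = sqrt(0 - 15) = sqrt(-15) = I*sqrt(15)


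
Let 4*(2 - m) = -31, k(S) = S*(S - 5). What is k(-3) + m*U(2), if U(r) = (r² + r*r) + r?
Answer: 243/2 ≈ 121.50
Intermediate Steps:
k(S) = S*(-5 + S)
m = 39/4 (m = 2 - ¼*(-31) = 2 + 31/4 = 39/4 ≈ 9.7500)
U(r) = r + 2*r² (U(r) = (r² + r²) + r = 2*r² + r = r + 2*r²)
k(-3) + m*U(2) = -3*(-5 - 3) + 39*(2*(1 + 2*2))/4 = -3*(-8) + 39*(2*(1 + 4))/4 = 24 + 39*(2*5)/4 = 24 + (39/4)*10 = 24 + 195/2 = 243/2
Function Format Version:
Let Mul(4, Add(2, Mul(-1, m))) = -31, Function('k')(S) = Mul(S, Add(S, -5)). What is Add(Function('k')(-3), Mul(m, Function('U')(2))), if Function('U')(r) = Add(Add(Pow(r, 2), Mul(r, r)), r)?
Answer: Rational(243, 2) ≈ 121.50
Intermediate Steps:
Function('k')(S) = Mul(S, Add(-5, S))
m = Rational(39, 4) (m = Add(2, Mul(Rational(-1, 4), -31)) = Add(2, Rational(31, 4)) = Rational(39, 4) ≈ 9.7500)
Function('U')(r) = Add(r, Mul(2, Pow(r, 2))) (Function('U')(r) = Add(Add(Pow(r, 2), Pow(r, 2)), r) = Add(Mul(2, Pow(r, 2)), r) = Add(r, Mul(2, Pow(r, 2))))
Add(Function('k')(-3), Mul(m, Function('U')(2))) = Add(Mul(-3, Add(-5, -3)), Mul(Rational(39, 4), Mul(2, Add(1, Mul(2, 2))))) = Add(Mul(-3, -8), Mul(Rational(39, 4), Mul(2, Add(1, 4)))) = Add(24, Mul(Rational(39, 4), Mul(2, 5))) = Add(24, Mul(Rational(39, 4), 10)) = Add(24, Rational(195, 2)) = Rational(243, 2)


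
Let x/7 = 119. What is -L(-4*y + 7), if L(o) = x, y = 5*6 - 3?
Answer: -833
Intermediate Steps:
y = 27 (y = 30 - 3 = 27)
x = 833 (x = 7*119 = 833)
L(o) = 833
-L(-4*y + 7) = -1*833 = -833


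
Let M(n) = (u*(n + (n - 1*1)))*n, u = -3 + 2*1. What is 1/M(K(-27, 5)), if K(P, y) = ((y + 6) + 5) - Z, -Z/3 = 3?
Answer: -1/1225 ≈ -0.00081633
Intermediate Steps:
Z = -9 (Z = -3*3 = -9)
u = -1 (u = -3 + 2 = -1)
K(P, y) = 20 + y (K(P, y) = ((y + 6) + 5) - 1*(-9) = ((6 + y) + 5) + 9 = (11 + y) + 9 = 20 + y)
M(n) = n*(1 - 2*n) (M(n) = (-(n + (n - 1*1)))*n = (-(n + (n - 1)))*n = (-(n + (-1 + n)))*n = (-(-1 + 2*n))*n = (1 - 2*n)*n = n*(1 - 2*n))
1/M(K(-27, 5)) = 1/((20 + 5)*(1 - 2*(20 + 5))) = 1/(25*(1 - 2*25)) = 1/(25*(1 - 50)) = 1/(25*(-49)) = 1/(-1225) = -1/1225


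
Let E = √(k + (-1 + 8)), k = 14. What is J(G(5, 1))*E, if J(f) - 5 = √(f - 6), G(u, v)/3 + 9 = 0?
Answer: √21*(5 + I*√33) ≈ 22.913 + 26.325*I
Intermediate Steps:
G(u, v) = -27 (G(u, v) = -27 + 3*0 = -27 + 0 = -27)
E = √21 (E = √(14 + (-1 + 8)) = √(14 + 7) = √21 ≈ 4.5826)
J(f) = 5 + √(-6 + f) (J(f) = 5 + √(f - 6) = 5 + √(-6 + f))
J(G(5, 1))*E = (5 + √(-6 - 27))*√21 = (5 + √(-33))*√21 = (5 + I*√33)*√21 = √21*(5 + I*√33)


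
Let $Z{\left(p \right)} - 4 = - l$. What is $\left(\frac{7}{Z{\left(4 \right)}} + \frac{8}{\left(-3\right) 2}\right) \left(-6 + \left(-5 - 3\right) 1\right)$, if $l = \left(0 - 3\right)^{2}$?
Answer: $\frac{574}{15} \approx 38.267$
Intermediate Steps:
$l = 9$ ($l = \left(-3\right)^{2} = 9$)
$Z{\left(p \right)} = -5$ ($Z{\left(p \right)} = 4 - 9 = -5$)
$\left(\frac{7}{Z{\left(4 \right)}} + \frac{8}{\left(-3\right) 2}\right) \left(-6 + \left(-5 - 3\right) 1\right) = \left(\frac{7}{-5} + \frac{8}{\left(-3\right) 2}\right) \left(-6 + \left(-5 - 3\right) 1\right) = \left(7 \left(- \frac{1}{5}\right) + \frac{8}{-6}\right) \left(-6 - 8\right) = \left(- \frac{7}{5} + 8 \left(- \frac{1}{6}\right)\right) \left(-6 - 8\right) = \left(- \frac{7}{5} - \frac{4}{3}\right) \left(-14\right) = \left(- \frac{41}{15}\right) \left(-14\right) = \frac{574}{15}$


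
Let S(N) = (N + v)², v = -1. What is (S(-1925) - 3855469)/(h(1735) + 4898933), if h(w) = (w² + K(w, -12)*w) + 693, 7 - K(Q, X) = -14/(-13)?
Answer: -1897909/102961658 ≈ -0.018433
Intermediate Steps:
K(Q, X) = 77/13 (K(Q, X) = 7 - (-14)/(-13) = 7 - (-14)*(-1)/13 = 7 - 1*14/13 = 7 - 14/13 = 77/13)
S(N) = (-1 + N)² (S(N) = (N - 1)² = (-1 + N)²)
h(w) = 693 + w² + 77*w/13 (h(w) = (w² + 77*w/13) + 693 = 693 + w² + 77*w/13)
(S(-1925) - 3855469)/(h(1735) + 4898933) = ((-1 - 1925)² - 3855469)/((693 + 1735² + (77/13)*1735) + 4898933) = ((-1926)² - 3855469)/((693 + 3010225 + 133595/13) + 4898933) = (3709476 - 3855469)/(39275529/13 + 4898933) = -145993/102961658/13 = -145993*13/102961658 = -1897909/102961658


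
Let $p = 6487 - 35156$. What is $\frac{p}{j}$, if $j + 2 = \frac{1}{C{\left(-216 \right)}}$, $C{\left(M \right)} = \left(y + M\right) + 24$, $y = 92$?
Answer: $\frac{2866900}{201} \approx 14263.0$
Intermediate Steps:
$C{\left(M \right)} = 116 + M$ ($C{\left(M \right)} = \left(92 + M\right) + 24 = 116 + M$)
$j = - \frac{201}{100}$ ($j = -2 + \frac{1}{116 - 216} = -2 + \frac{1}{-100} = -2 - \frac{1}{100} = - \frac{201}{100} \approx -2.01$)
$p = -28669$
$\frac{p}{j} = - \frac{28669}{- \frac{201}{100}} = \left(-28669\right) \left(- \frac{100}{201}\right) = \frac{2866900}{201}$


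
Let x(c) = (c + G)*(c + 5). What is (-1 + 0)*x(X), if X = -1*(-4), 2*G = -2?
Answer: -27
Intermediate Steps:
G = -1 (G = (1/2)*(-2) = -1)
X = 4
x(c) = (-1 + c)*(5 + c) (x(c) = (c - 1)*(c + 5) = (-1 + c)*(5 + c))
(-1 + 0)*x(X) = (-1 + 0)*(-5 + 4**2 + 4*4) = -(-5 + 16 + 16) = -1*27 = -27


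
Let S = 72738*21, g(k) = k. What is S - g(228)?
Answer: 1527270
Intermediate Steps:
S = 1527498
S - g(228) = 1527498 - 1*228 = 1527498 - 228 = 1527270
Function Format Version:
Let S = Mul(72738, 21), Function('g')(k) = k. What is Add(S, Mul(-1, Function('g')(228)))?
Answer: 1527270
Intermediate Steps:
S = 1527498
Add(S, Mul(-1, Function('g')(228))) = Add(1527498, Mul(-1, 228)) = Add(1527498, -228) = 1527270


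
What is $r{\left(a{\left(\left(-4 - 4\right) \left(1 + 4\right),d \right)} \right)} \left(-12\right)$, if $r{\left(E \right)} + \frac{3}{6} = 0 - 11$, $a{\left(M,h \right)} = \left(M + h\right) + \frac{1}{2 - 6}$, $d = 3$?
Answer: $138$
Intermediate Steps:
$a{\left(M,h \right)} = - \frac{1}{4} + M + h$ ($a{\left(M,h \right)} = \left(M + h\right) + \frac{1}{-4} = \left(M + h\right) - \frac{1}{4} = - \frac{1}{4} + M + h$)
$r{\left(E \right)} = - \frac{23}{2}$ ($r{\left(E \right)} = - \frac{1}{2} + \left(0 - 11\right) = - \frac{1}{2} - 11 = - \frac{23}{2}$)
$r{\left(a{\left(\left(-4 - 4\right) \left(1 + 4\right),d \right)} \right)} \left(-12\right) = \left(- \frac{23}{2}\right) \left(-12\right) = 138$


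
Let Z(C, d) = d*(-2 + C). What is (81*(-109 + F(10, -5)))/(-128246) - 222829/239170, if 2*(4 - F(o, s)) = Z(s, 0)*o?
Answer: -6635696771/7668148955 ≈ -0.86536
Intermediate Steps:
F(o, s) = 4 (F(o, s) = 4 - 0*(-2 + s)*o/2 = 4 - 0*o = 4 - ½*0 = 4 + 0 = 4)
(81*(-109 + F(10, -5)))/(-128246) - 222829/239170 = (81*(-109 + 4))/(-128246) - 222829/239170 = (81*(-105))*(-1/128246) - 222829*1/239170 = -8505*(-1/128246) - 222829/239170 = 8505/128246 - 222829/239170 = -6635696771/7668148955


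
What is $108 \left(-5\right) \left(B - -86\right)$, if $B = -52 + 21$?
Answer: $-29700$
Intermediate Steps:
$B = -31$
$108 \left(-5\right) \left(B - -86\right) = 108 \left(-5\right) \left(-31 - -86\right) = - 540 \left(-31 + 86\right) = \left(-540\right) 55 = -29700$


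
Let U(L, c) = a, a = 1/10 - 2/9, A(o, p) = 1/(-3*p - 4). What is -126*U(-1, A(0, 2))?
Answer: 77/5 ≈ 15.400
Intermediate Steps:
A(o, p) = 1/(-4 - 3*p)
a = -11/90 (a = 1*(⅒) - 2*⅑ = ⅒ - 2/9 = -11/90 ≈ -0.12222)
U(L, c) = -11/90
-126*U(-1, A(0, 2)) = -126*(-11/90) = 77/5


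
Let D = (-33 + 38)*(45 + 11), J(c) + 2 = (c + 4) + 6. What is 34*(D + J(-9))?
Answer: 9486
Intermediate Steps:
J(c) = 8 + c (J(c) = -2 + ((c + 4) + 6) = -2 + ((4 + c) + 6) = -2 + (10 + c) = 8 + c)
D = 280 (D = 5*56 = 280)
34*(D + J(-9)) = 34*(280 + (8 - 9)) = 34*(280 - 1) = 34*279 = 9486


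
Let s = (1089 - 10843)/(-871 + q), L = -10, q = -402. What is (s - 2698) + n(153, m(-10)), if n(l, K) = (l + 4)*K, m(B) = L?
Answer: -5423410/1273 ≈ -4260.3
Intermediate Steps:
m(B) = -10
s = 9754/1273 (s = (1089 - 10843)/(-871 - 402) = -9754/(-1273) = -9754*(-1/1273) = 9754/1273 ≈ 7.6622)
n(l, K) = K*(4 + l) (n(l, K) = (4 + l)*K = K*(4 + l))
(s - 2698) + n(153, m(-10)) = (9754/1273 - 2698) - 10*(4 + 153) = -3424800/1273 - 10*157 = -3424800/1273 - 1570 = -5423410/1273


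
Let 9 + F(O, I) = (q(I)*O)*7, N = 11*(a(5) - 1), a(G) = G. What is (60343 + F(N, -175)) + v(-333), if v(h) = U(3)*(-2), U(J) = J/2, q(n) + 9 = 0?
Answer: 57559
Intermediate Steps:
N = 44 (N = 11*(5 - 1) = 11*4 = 44)
q(n) = -9 (q(n) = -9 + 0 = -9)
U(J) = J/2 (U(J) = J*(½) = J/2)
v(h) = -3 (v(h) = ((½)*3)*(-2) = (3/2)*(-2) = -3)
F(O, I) = -9 - 63*O (F(O, I) = -9 - 9*O*7 = -9 - 63*O)
(60343 + F(N, -175)) + v(-333) = (60343 + (-9 - 63*44)) - 3 = (60343 + (-9 - 2772)) - 3 = (60343 - 2781) - 3 = 57562 - 3 = 57559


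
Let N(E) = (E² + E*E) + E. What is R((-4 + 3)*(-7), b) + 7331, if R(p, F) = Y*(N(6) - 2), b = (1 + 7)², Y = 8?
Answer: 7939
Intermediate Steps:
N(E) = E + 2*E² (N(E) = (E² + E²) + E = 2*E² + E = E + 2*E²)
b = 64 (b = 8² = 64)
R(p, F) = 608 (R(p, F) = 8*(6*(1 + 2*6) - 2) = 8*(6*(1 + 12) - 2) = 8*(6*13 - 2) = 8*(78 - 2) = 8*76 = 608)
R((-4 + 3)*(-7), b) + 7331 = 608 + 7331 = 7939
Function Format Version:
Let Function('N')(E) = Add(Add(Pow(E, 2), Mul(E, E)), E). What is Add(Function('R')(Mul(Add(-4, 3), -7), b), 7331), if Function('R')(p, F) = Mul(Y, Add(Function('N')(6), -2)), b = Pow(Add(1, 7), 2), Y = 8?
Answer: 7939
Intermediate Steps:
Function('N')(E) = Add(E, Mul(2, Pow(E, 2))) (Function('N')(E) = Add(Add(Pow(E, 2), Pow(E, 2)), E) = Add(Mul(2, Pow(E, 2)), E) = Add(E, Mul(2, Pow(E, 2))))
b = 64 (b = Pow(8, 2) = 64)
Function('R')(p, F) = 608 (Function('R')(p, F) = Mul(8, Add(Mul(6, Add(1, Mul(2, 6))), -2)) = Mul(8, Add(Mul(6, Add(1, 12)), -2)) = Mul(8, Add(Mul(6, 13), -2)) = Mul(8, Add(78, -2)) = Mul(8, 76) = 608)
Add(Function('R')(Mul(Add(-4, 3), -7), b), 7331) = Add(608, 7331) = 7939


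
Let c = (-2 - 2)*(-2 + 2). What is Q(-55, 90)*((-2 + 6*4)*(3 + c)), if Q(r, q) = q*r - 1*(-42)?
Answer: -323928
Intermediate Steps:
c = 0 (c = -4*0 = 0)
Q(r, q) = 42 + q*r (Q(r, q) = q*r + 42 = 42 + q*r)
Q(-55, 90)*((-2 + 6*4)*(3 + c)) = (42 + 90*(-55))*((-2 + 6*4)*(3 + 0)) = (42 - 4950)*((-2 + 24)*3) = -107976*3 = -4908*66 = -323928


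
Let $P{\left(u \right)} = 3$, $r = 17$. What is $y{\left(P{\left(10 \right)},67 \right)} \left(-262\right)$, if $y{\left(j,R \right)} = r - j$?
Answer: $-3668$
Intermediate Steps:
$y{\left(j,R \right)} = 17 - j$
$y{\left(P{\left(10 \right)},67 \right)} \left(-262\right) = \left(17 - 3\right) \left(-262\right) = 14 \left(-262\right) = -3668$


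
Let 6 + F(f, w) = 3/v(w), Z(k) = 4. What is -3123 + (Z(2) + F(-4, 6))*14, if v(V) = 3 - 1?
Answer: -3130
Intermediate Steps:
v(V) = 2
F(f, w) = -9/2 (F(f, w) = -6 + 3/2 = -9/2)
-3123 + (Z(2) + F(-4, 6))*14 = -3123 + (4 - 9/2)*14 = -3123 - ½*14 = -3123 - 7 = -3130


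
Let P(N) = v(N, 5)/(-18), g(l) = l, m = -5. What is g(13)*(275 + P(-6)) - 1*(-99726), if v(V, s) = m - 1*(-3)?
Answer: 929722/9 ≈ 1.0330e+5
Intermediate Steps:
v(V, s) = -2 (v(V, s) = -5 - 1*(-3) = -5 + 3 = -2)
P(N) = 1/9 (P(N) = -2/(-18) = -2*(-1/18) = 1/9)
g(13)*(275 + P(-6)) - 1*(-99726) = 13*(275 + 1/9) - 1*(-99726) = 13*(2476/9) + 99726 = 32188/9 + 99726 = 929722/9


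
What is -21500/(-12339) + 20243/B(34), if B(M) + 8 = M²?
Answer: 274460377/14165172 ≈ 19.376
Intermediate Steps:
B(M) = -8 + M²
-21500/(-12339) + 20243/B(34) = -21500/(-12339) + 20243/(-8 + 34²) = -21500*(-1/12339) + 20243/(-8 + 1156) = 21500/12339 + 20243/1148 = 274460377/14165172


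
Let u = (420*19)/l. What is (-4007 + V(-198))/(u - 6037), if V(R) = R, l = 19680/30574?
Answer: -689620/1043103 ≈ -0.66112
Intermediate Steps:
l = 9840/15287 (l = 19680*(1/30574) = 9840/15287 ≈ 0.64368)
u = 2033171/164 (u = (420*19)/(9840/15287) = 7980*(15287/9840) = 2033171/164 ≈ 12397.)
(-4007 + V(-198))/(u - 6037) = (-4007 - 198)/(2033171/164 - 6037) = -4205/1043103/164 = -4205*164/1043103 = -689620/1043103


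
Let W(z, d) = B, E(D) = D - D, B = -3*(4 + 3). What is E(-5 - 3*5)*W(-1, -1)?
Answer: 0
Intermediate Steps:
B = -21 (B = -3*7 = -21)
E(D) = 0
W(z, d) = -21
E(-5 - 3*5)*W(-1, -1) = 0*(-21) = 0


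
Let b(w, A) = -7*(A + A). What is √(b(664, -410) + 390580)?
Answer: 4*√24770 ≈ 629.54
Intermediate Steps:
b(w, A) = -14*A
√(b(664, -410) + 390580) = √(-14*(-410) + 390580) = √(5740 + 390580) = √396320 = 4*√24770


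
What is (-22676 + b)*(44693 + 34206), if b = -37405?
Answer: -4740330819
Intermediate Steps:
(-22676 + b)*(44693 + 34206) = (-22676 - 37405)*(44693 + 34206) = -60081*78899 = -4740330819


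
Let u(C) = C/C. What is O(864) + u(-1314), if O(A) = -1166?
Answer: -1165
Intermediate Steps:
u(C) = 1
O(864) + u(-1314) = -1166 + 1 = -1165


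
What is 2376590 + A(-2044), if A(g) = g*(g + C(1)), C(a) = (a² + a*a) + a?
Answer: 6548394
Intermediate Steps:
C(a) = a + 2*a² (C(a) = (a² + a²) + a = 2*a² + a = a + 2*a²)
A(g) = g*(3 + g) (A(g) = g*(g + 1*(1 + 2*1)) = g*(g + 1*(1 + 2)) = g*(g + 1*3) = g*(g + 3) = g*(3 + g))
2376590 + A(-2044) = 2376590 - 2044*(3 - 2044) = 2376590 - 2044*(-2041) = 2376590 + 4171804 = 6548394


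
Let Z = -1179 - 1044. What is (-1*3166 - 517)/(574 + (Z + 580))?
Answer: 3683/1069 ≈ 3.4453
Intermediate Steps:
Z = -2223
(-1*3166 - 517)/(574 + (Z + 580)) = (-1*3166 - 517)/(574 + (-2223 + 580)) = (-3166 - 517)/(574 - 1643) = -3683/(-1069) = -3683*(-1/1069) = 3683/1069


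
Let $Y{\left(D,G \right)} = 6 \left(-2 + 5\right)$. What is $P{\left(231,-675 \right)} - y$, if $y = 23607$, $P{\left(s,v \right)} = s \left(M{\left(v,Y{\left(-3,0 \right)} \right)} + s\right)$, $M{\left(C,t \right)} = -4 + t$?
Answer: $32988$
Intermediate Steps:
$Y{\left(D,G \right)} = 18$ ($Y{\left(D,G \right)} = 6 \cdot 3 = 18$)
$P{\left(s,v \right)} = s \left(14 + s\right)$ ($P{\left(s,v \right)} = s \left(\left(-4 + 18\right) + s\right) = s \left(14 + s\right)$)
$P{\left(231,-675 \right)} - y = 231 \left(14 + 231\right) - 23607 = 231 \cdot 245 - 23607 = 56595 - 23607 = 32988$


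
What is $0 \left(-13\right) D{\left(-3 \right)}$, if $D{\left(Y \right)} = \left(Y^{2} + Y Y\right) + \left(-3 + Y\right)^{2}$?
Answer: $0$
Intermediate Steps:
$D{\left(Y \right)} = \left(-3 + Y\right)^{2} + 2 Y^{2}$ ($D{\left(Y \right)} = \left(Y^{2} + Y^{2}\right) + \left(-3 + Y\right)^{2} = 2 Y^{2} + \left(-3 + Y\right)^{2} = \left(-3 + Y\right)^{2} + 2 Y^{2}$)
$0 \left(-13\right) D{\left(-3 \right)} = 0 \left(-13\right) \left(\left(-3 - 3\right)^{2} + 2 \left(-3\right)^{2}\right) = 0 \left(\left(-6\right)^{2} + 2 \cdot 9\right) = 0 \left(36 + 18\right) = 0 \cdot 54 = 0$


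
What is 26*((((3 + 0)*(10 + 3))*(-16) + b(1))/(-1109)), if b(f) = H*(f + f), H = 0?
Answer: 16224/1109 ≈ 14.629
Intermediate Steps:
b(f) = 0 (b(f) = 0*(f + f) = 0*(2*f) = 0)
26*((((3 + 0)*(10 + 3))*(-16) + b(1))/(-1109)) = 26*((((3 + 0)*(10 + 3))*(-16) + 0)/(-1109)) = 26*(((3*13)*(-16) + 0)*(-1/1109)) = 26*((39*(-16) + 0)*(-1/1109)) = 26*((-624 + 0)*(-1/1109)) = 26*(-624*(-1/1109)) = 26*(624/1109) = 16224/1109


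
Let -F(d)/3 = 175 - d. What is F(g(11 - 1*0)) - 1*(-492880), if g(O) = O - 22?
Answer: 492322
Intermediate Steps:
g(O) = -22 + O
F(d) = -525 + 3*d (F(d) = -3*(175 - d) = -525 + 3*d)
F(g(11 - 1*0)) - 1*(-492880) = (-525 + 3*(-22 + (11 - 1*0))) - 1*(-492880) = (-525 + 3*(-22 + (11 + 0))) + 492880 = (-525 + 3*(-22 + 11)) + 492880 = (-525 + 3*(-11)) + 492880 = (-525 - 33) + 492880 = -558 + 492880 = 492322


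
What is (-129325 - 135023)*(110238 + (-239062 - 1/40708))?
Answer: 346571290501191/10177 ≈ 3.4054e+10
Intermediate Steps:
(-129325 - 135023)*(110238 + (-239062 - 1/40708)) = -264348*(110238 + (-239062 - 1*1/40708)) = -264348*(110238 + (-239062 - 1/40708)) = -264348*(110238 - 9731735897/40708) = -264348*(-5244167393/40708) = 346571290501191/10177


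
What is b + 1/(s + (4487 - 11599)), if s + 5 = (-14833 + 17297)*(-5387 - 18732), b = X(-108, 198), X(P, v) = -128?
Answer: -7607850625/59436333 ≈ -128.00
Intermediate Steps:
b = -128
s = -59429221 (s = -5 + (-14833 + 17297)*(-5387 - 18732) = -5 + 2464*(-24119) = -5 - 59429216 = -59429221)
b + 1/(s + (4487 - 11599)) = -128 + 1/(-59429221 + (4487 - 11599)) = -128 + 1/(-59429221 - 7112) = -128 + 1/(-59436333) = -128 - 1/59436333 = -7607850625/59436333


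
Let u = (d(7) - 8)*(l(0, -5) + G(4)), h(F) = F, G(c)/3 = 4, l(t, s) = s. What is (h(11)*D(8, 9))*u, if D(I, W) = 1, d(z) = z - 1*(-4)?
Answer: 231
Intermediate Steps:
d(z) = 4 + z (d(z) = z + 4 = 4 + z)
G(c) = 12 (G(c) = 3*4 = 12)
u = 21 (u = ((4 + 7) - 8)*(-5 + 12) = (11 - 8)*7 = 3*7 = 21)
(h(11)*D(8, 9))*u = (11*1)*21 = 11*21 = 231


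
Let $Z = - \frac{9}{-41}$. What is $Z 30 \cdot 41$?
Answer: $270$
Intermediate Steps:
$Z = \frac{9}{41}$ ($Z = \left(-9\right) \left(- \frac{1}{41}\right) = \frac{9}{41} \approx 0.21951$)
$Z 30 \cdot 41 = \frac{9}{41} \cdot 30 \cdot 41 = \frac{270}{41} \cdot 41 = 270$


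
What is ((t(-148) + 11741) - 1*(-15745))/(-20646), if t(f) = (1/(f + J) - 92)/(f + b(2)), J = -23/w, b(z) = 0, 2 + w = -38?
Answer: -5997278495/4504730094 ≈ -1.3313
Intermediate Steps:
w = -40 (w = -2 - 38 = -40)
J = 23/40 (J = -23/(-40) = -23*(-1/40) = 23/40 ≈ 0.57500)
t(f) = (-92 + 1/(23/40 + f))/f (t(f) = (1/(f + 23/40) - 92)/(f + 0) = (1/(23/40 + f) - 92)/f = (-92 + 1/(23/40 + f))/f)
((t(-148) + 11741) - 1*(-15745))/(-20646) = ((4*(-519 - 920*(-148))/(-148*(23 + 40*(-148))) + 11741) - 1*(-15745))/(-20646) = ((4*(-1/148)*(-519 + 136160)/(23 - 5920) + 11741) + 15745)*(-1/20646) = ((4*(-1/148)*135641/(-5897) + 11741) + 15745)*(-1/20646) = ((4*(-1/148)*(-1/5897)*135641 + 11741) + 15745)*(-1/20646) = ((135641/218189 + 11741) + 15745)*(-1/20646) = (2561892690/218189 + 15745)*(-1/20646) = (5997278495/218189)*(-1/20646) = -5997278495/4504730094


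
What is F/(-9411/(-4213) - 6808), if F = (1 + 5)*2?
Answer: -50556/28672693 ≈ -0.0017632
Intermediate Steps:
F = 12 (F = 6*2 = 12)
F/(-9411/(-4213) - 6808) = 12/(-9411/(-4213) - 6808) = 12/(-9411*(-1/4213) - 6808) = 12/(9411/4213 - 6808) = 12/(-28672693/4213) = -4213/28672693*12 = -50556/28672693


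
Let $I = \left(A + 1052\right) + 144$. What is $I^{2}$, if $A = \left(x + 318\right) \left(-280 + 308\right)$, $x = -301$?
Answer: $2795584$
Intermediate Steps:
$A = 476$ ($A = \left(-301 + 318\right) \left(-280 + 308\right) = 17 \cdot 28 = 476$)
$I = 1672$ ($I = \left(476 + 1052\right) + 144 = 1528 + 144 = 1672$)
$I^{2} = 1672^{2} = 2795584$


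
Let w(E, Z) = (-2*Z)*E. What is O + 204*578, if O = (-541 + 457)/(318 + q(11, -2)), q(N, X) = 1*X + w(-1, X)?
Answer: 3065705/26 ≈ 1.1791e+5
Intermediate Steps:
w(E, Z) = -2*E*Z
q(N, X) = 3*X (q(N, X) = 1*X - 2*(-1)*X = X + 2*X = 3*X)
O = -7/26 (O = (-541 + 457)/(318 + 3*(-2)) = -84/(318 - 6) = -84/312 = -84*1/312 = -7/26 ≈ -0.26923)
O + 204*578 = -7/26 + 204*578 = -7/26 + 117912 = 3065705/26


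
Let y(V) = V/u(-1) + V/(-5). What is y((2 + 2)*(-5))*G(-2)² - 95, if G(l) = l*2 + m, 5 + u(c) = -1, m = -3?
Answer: 793/3 ≈ 264.33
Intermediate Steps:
u(c) = -6 (u(c) = -5 - 1 = -6)
G(l) = -3 + 2*l (G(l) = l*2 - 3 = 2*l - 3 = -3 + 2*l)
y(V) = -11*V/30 (y(V) = V/(-6) + V/(-5) = V*(-⅙) + V*(-⅕) = -V/6 - V/5 = -11*V/30)
y((2 + 2)*(-5))*G(-2)² - 95 = (-11*(2 + 2)*(-5)/30)*(-3 + 2*(-2))² - 95 = (-22*(-5)/15)*(-3 - 4)² - 95 = -11/30*(-20)*(-7)² - 95 = (22/3)*49 - 95 = 1078/3 - 95 = 793/3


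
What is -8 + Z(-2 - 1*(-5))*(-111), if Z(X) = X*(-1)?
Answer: 325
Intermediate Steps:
Z(X) = -X
-8 + Z(-2 - 1*(-5))*(-111) = -8 - (-2 - 1*(-5))*(-111) = -8 - (-2 + 5)*(-111) = -8 - 1*3*(-111) = -8 - 3*(-111) = -8 + 333 = 325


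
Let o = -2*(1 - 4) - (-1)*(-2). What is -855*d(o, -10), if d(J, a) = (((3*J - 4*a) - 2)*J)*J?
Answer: -684000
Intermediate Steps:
o = 4 (o = -2*(-3) - 1*2 = 6 - 2 = 4)
d(J, a) = J²*(-2 - 4*a + 3*J) (d(J, a) = (((-4*a + 3*J) - 2)*J)*J = ((-2 - 4*a + 3*J)*J)*J = (J*(-2 - 4*a + 3*J))*J = J²*(-2 - 4*a + 3*J))
-855*d(o, -10) = -855*4²*(-2 - 4*(-10) + 3*4) = -13680*(-2 + 40 + 12) = -13680*50 = -855*800 = -684000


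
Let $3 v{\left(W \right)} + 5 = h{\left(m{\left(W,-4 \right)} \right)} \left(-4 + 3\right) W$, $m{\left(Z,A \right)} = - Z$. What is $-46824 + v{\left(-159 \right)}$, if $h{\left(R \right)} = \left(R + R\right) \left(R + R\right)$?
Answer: $\frac{15938239}{3} \approx 5.3127 \cdot 10^{6}$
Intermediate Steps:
$h{\left(R \right)} = 4 R^{2}$ ($h{\left(R \right)} = 2 R 2 R = 4 R^{2}$)
$v{\left(W \right)} = - \frac{5}{3} - \frac{4 W^{3}}{3}$ ($v{\left(W \right)} = - \frac{5}{3} + \frac{4 \left(- W\right)^{2} \left(-4 + 3\right) W}{3} = - \frac{5}{3} + \frac{4 W^{2} \left(-1\right) W}{3} = - \frac{5}{3} + \frac{- 4 W^{2} W}{3} = - \frac{5}{3} + \frac{\left(-4\right) W^{3}}{3} = - \frac{5}{3} - \frac{4 W^{3}}{3}$)
$-46824 + v{\left(-159 \right)} = -46824 - \left(\frac{5}{3} + \frac{4 \left(-159\right)^{3}}{3}\right) = -46824 - - \frac{16078711}{3} = -46824 + \left(- \frac{5}{3} + 5359572\right) = -46824 + \frac{16078711}{3} = \frac{15938239}{3}$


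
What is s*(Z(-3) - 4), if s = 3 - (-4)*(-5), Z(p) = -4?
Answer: 136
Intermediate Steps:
s = -17 (s = 3 - 4*5 = 3 - 20 = -17)
s*(Z(-3) - 4) = -17*(-4 - 4) = -17*(-8) = 136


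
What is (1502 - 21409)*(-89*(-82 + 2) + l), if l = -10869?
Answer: 74631343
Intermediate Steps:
(1502 - 21409)*(-89*(-82 + 2) + l) = (1502 - 21409)*(-89*(-82 + 2) - 10869) = -19907*(-89*(-80) - 10869) = -19907*(7120 - 10869) = -19907*(-3749) = 74631343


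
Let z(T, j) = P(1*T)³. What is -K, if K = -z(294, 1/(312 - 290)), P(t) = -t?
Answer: -25412184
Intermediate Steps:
z(T, j) = -T³ (z(T, j) = (-T)³ = -T³)
K = 25412184 (K = -(-1)*294³ = -(-1)*25412184 = -1*(-25412184) = 25412184)
-K = -1*25412184 = -25412184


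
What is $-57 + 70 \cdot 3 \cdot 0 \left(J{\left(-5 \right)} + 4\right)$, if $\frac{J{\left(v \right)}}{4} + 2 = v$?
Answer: $-57$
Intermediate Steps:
$J{\left(v \right)} = -8 + 4 v$
$-57 + 70 \cdot 3 \cdot 0 \left(J{\left(-5 \right)} + 4\right) = -57 + 70 \cdot 3 \cdot 0 \left(\left(-8 + 4 \left(-5\right)\right) + 4\right) = -57 + 70 \cdot 0 \left(\left(-8 - 20\right) + 4\right) = -57 + 70 \cdot 0 \left(-28 + 4\right) = -57 + 70 \cdot 0 \left(-24\right) = -57 + 70 \cdot 0 = -57 + 0 = -57$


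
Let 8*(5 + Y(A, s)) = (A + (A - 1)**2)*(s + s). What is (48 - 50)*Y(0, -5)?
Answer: 25/2 ≈ 12.500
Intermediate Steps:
Y(A, s) = -5 + s*(A + (-1 + A)**2)/4 (Y(A, s) = -5 + ((A + (A - 1)**2)*(s + s))/8 = -5 + ((A + (-1 + A)**2)*(2*s))/8 = -5 + (2*s*(A + (-1 + A)**2))/8 = -5 + s*(A + (-1 + A)**2)/4)
(48 - 50)*Y(0, -5) = (48 - 50)*(-5 + (1/4)*0*(-5) + (1/4)*(-5)*(-1 + 0)**2) = -2*(-5 + 0 + (1/4)*(-5)*(-1)**2) = -2*(-5 + 0 + (1/4)*(-5)*1) = -2*(-5 + 0 - 5/4) = -2*(-25/4) = 25/2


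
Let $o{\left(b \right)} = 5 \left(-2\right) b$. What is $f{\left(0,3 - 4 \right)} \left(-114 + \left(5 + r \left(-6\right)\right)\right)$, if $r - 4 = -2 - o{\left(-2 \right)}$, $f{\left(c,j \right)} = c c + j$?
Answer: $1$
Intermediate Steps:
$o{\left(b \right)} = - 10 b$
$f{\left(c,j \right)} = j + c^{2}$ ($f{\left(c,j \right)} = c^{2} + j = j + c^{2}$)
$r = -18$ ($r = 4 - \left(2 - -20\right) = 4 - 22 = -18$)
$f{\left(0,3 - 4 \right)} \left(-114 + \left(5 + r \left(-6\right)\right)\right) = \left(\left(3 - 4\right) + 0^{2}\right) \left(-114 + \left(5 - -108\right)\right) = \left(\left(3 - 4\right) + 0\right) \left(-114 + \left(5 + 108\right)\right) = \left(-1 + 0\right) \left(-114 + 113\right) = \left(-1\right) \left(-1\right) = 1$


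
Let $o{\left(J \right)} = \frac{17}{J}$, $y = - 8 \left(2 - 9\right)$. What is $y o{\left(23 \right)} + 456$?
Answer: $\frac{11440}{23} \approx 497.39$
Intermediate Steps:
$y = 56$ ($y = \left(-8\right) \left(-7\right) = 56$)
$y o{\left(23 \right)} + 456 = 56 \cdot \frac{17}{23} + 456 = \frac{952}{23} + 456 = \frac{11440}{23}$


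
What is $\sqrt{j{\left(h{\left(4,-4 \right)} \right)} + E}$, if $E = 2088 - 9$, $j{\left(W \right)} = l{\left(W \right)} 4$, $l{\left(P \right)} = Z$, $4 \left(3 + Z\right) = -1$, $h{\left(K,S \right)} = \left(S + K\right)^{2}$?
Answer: $\sqrt{2066} \approx 45.453$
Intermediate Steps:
$h{\left(K,S \right)} = \left(K + S\right)^{2}$
$Z = - \frac{13}{4}$ ($Z = -3 + \frac{1}{4} \left(-1\right) = -3 - \frac{1}{4} = - \frac{13}{4} \approx -3.25$)
$l{\left(P \right)} = - \frac{13}{4}$
$j{\left(W \right)} = -13$ ($j{\left(W \right)} = \left(- \frac{13}{4}\right) 4 = -13$)
$E = 2079$
$\sqrt{j{\left(h{\left(4,-4 \right)} \right)} + E} = \sqrt{-13 + 2079} = \sqrt{2066}$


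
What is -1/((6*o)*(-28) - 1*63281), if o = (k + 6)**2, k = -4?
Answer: 1/63953 ≈ 1.5636e-5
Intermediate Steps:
o = 4 (o = (-4 + 6)**2 = 2**2 = 4)
-1/((6*o)*(-28) - 1*63281) = -1/((6*4)*(-28) - 1*63281) = -1/(24*(-28) - 63281) = -1/(-672 - 63281) = -1/(-63953) = -1*(-1/63953) = 1/63953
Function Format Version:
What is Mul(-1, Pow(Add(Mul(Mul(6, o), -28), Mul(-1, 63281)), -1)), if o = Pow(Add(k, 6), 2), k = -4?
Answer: Rational(1, 63953) ≈ 1.5636e-5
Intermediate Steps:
o = 4 (o = Pow(Add(-4, 6), 2) = Pow(2, 2) = 4)
Mul(-1, Pow(Add(Mul(Mul(6, o), -28), Mul(-1, 63281)), -1)) = Mul(-1, Pow(Add(Mul(Mul(6, 4), -28), Mul(-1, 63281)), -1)) = Mul(-1, Pow(Add(Mul(24, -28), -63281), -1)) = Mul(-1, Pow(Add(-672, -63281), -1)) = Mul(-1, Pow(-63953, -1)) = Mul(-1, Rational(-1, 63953)) = Rational(1, 63953)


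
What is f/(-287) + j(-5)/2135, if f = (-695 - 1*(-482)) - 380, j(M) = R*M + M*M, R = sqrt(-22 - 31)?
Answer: 36378/17507 - I*sqrt(53)/427 ≈ 2.0779 - 0.017049*I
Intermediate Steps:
R = I*sqrt(53) (R = sqrt(-53) = I*sqrt(53) ≈ 7.2801*I)
j(M) = M**2 + I*M*sqrt(53) (j(M) = (I*sqrt(53))*M + M*M = I*M*sqrt(53) + M**2 = M**2 + I*M*sqrt(53))
f = -593 (f = (-695 + 482) - 380 = -213 - 380 = -593)
f/(-287) + j(-5)/2135 = -593/(-287) - 5*(-5 + I*sqrt(53))/2135 = -593*(-1/287) + (25 - 5*I*sqrt(53))*(1/2135) = 593/287 + (5/427 - I*sqrt(53)/427) = 36378/17507 - I*sqrt(53)/427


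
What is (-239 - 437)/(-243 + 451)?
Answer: -13/4 ≈ -3.2500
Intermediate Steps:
(-239 - 437)/(-243 + 451) = -676/208 = -676*1/208 = -13/4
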